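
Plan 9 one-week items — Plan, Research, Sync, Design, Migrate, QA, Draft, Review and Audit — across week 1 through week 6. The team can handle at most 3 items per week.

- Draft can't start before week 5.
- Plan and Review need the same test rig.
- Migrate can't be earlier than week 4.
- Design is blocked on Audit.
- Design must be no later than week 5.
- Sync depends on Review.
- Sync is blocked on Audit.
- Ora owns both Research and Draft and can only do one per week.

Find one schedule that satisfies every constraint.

Sync in week 2; Draft in week 5; Research in week 1; QA in week 3; Review in week 1; Audit in week 1; Plan in week 2; Migrate in week 4; Design in week 2

Checking: Review(week 1) before Sync(week 2); Audit(week 1) before Sync(week 2); Audit(week 1) before Design(week 2); Research(week 1) != Draft(week 5); Plan(week 2) != Review(week 1); Design=week 2 in [week 1,week 5]; Migrate=week 4 in [week 4,week 6]; Draft=week 5 in [week 5,week 6]; max 3 per week (cap 3).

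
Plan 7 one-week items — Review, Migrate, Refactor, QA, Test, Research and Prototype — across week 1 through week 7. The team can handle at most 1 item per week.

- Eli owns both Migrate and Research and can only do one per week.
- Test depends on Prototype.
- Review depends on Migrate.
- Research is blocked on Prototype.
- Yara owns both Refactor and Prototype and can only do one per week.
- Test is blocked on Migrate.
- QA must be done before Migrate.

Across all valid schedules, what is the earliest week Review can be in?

Precedence pushes Review to at least week 3.
Review at week 3 is achievable: Review in week 3, Refactor in week 7, Prototype in week 4, QA in week 1, Test in week 5, Migrate in week 2, Research in week 6.

week 3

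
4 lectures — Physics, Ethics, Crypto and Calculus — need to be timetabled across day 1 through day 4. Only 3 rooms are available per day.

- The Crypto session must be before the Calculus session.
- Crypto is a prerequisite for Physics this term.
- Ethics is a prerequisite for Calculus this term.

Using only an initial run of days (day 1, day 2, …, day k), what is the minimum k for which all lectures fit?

The precedence chain requires at least 2 distinct days.
With at most 3 per day and 4 lectures, at least 2 days are needed.
2 works (last occupied day: day 2): for example Ethics=day 1; Crypto=day 1; Calculus=day 2; Physics=day 2.

2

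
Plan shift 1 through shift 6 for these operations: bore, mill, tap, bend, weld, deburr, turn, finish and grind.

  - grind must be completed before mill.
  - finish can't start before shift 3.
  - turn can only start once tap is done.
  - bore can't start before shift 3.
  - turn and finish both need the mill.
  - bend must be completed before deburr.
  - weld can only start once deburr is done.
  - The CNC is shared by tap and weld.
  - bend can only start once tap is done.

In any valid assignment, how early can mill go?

shift 2

Precedence pushes mill to at least shift 2.
mill at shift 2 is achievable: grind in shift 1, turn in shift 2, mill in shift 2, tap in shift 1, finish in shift 3, weld in shift 4, bend in shift 2, bore in shift 3, deburr in shift 3.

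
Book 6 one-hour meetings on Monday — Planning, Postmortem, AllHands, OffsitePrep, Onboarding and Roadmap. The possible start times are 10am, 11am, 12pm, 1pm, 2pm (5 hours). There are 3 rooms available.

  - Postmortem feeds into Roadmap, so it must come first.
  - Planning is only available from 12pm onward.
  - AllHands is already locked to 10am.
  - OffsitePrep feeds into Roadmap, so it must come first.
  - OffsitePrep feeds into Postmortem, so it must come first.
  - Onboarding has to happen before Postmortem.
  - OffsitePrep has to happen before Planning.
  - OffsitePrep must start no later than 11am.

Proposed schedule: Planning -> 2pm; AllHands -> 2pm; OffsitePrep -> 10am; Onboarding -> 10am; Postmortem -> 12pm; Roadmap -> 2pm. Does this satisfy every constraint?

OffsitePrep feeds into Postmortem, so it must come first — holds.
Onboarding has to happen before Postmortem — holds.
OffsitePrep feeds into Roadmap, so it must come first — holds.
There are 3 rooms available — holds.
AllHands is already locked to 10am — violated.
Planning is only available from 12pm onward — holds.
OffsitePrep must start no later than 11am — holds.
Postmortem feeds into Roadmap, so it must come first — holds.
OffsitePrep has to happen before Planning — holds.

Invalid. AllHands is already locked to 10am.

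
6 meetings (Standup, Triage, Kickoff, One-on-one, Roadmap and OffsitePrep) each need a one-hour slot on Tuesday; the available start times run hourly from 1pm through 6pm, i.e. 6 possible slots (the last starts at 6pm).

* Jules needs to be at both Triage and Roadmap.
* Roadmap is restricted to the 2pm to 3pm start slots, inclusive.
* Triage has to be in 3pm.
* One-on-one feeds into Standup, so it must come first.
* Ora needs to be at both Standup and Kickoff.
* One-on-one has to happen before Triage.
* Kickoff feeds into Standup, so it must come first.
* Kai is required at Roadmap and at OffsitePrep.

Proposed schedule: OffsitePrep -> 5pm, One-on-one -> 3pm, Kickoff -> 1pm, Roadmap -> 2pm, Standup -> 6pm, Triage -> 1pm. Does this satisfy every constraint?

Ora needs to be at both Standup and Kickoff — holds.
Jules needs to be at both Triage and Roadmap — holds.
Kickoff feeds into Standup, so it must come first — holds.
Kai is required at Roadmap and at OffsitePrep — holds.
One-on-one has to happen before Triage — violated.
Triage has to be in 3pm — violated.
Roadmap is restricted to the 2pm to 3pm start slots, inclusive — holds.
One-on-one feeds into Standup, so it must come first — holds.

Invalid. One-on-one has to happen before Triage.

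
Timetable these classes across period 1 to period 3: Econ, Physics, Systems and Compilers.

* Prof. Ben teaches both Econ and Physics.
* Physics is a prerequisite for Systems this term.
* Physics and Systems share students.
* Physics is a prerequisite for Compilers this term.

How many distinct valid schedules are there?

10

Splitting on Econ: it can be period 1 (1), period 2 (4), period 3 (5). Listing each branch's schedules as (Physics, Systems, Compilers) by period number:
Econ=period 1: (2,3,3) — 1.
Econ=period 2: (1,2,2) (1,2,3) (1,3,2) (1,3,3) — 4.
Econ=period 3: (1,2,2) (1,2,3) (1,3,2) (1,3,3) (2,3,3) — 5.
Summing: 1 + 4 + 5 = 10.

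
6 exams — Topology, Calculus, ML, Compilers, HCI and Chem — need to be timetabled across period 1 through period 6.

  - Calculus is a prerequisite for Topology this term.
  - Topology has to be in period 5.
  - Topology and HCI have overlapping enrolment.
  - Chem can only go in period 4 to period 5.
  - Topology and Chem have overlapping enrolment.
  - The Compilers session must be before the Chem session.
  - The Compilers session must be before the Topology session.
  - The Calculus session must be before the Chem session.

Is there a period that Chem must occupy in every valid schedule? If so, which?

Chem's window is period 4–period 5.
Topology is fixed at period 5, and Chem can't share a period with Topology.
So Chem must be period 4.

period 4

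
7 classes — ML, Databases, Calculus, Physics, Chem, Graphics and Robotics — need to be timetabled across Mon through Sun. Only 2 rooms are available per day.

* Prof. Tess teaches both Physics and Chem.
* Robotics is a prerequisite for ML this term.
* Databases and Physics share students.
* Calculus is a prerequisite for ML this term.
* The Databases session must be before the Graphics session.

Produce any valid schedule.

Robotics -> Mon, Calculus -> Mon, Chem -> Thu, Physics -> Wed, Databases -> Tue, Graphics -> Wed, ML -> Tue

Checking: Robotics(Mon) before ML(Tue); Databases(Tue) before Graphics(Wed); Calculus(Mon) before ML(Tue); Physics(Wed) != Chem(Thu); Databases(Tue) != Physics(Wed); max 2 per day (cap 2).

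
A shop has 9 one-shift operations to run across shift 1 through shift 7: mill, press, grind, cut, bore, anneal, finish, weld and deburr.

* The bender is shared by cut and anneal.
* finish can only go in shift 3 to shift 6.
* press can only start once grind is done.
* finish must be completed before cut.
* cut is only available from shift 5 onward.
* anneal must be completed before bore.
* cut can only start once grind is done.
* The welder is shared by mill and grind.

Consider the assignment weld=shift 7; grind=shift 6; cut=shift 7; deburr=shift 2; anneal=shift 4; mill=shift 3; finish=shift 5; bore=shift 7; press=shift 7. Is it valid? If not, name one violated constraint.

press can only start once grind is done — holds.
finish must be completed before cut — holds.
The bender is shared by cut and anneal — holds.
cut can only start once grind is done — holds.
anneal must be completed before bore — holds.
cut is only available from shift 5 onward — holds.
The welder is shared by mill and grind — holds.
finish can only go in shift 3 to shift 6 — holds.

Yes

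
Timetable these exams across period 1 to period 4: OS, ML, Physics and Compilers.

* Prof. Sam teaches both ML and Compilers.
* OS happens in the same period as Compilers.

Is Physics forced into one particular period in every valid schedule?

No

Physics can be period 1 (e.g. Physics in period 1, OS in period 1, Compilers in period 1, ML in period 2) or period 2 (e.g. OS in period 1, Compilers in period 1, ML in period 2, Physics in period 2).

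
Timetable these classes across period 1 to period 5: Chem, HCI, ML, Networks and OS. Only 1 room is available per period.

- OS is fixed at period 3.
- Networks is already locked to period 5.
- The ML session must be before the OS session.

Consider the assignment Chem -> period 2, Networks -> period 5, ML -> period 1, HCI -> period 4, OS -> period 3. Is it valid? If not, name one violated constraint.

The ML session must be before the OS session — holds.
OS is fixed at period 3 — holds.
Only 1 room is available per period — holds.
Networks is already locked to period 5 — holds.

Valid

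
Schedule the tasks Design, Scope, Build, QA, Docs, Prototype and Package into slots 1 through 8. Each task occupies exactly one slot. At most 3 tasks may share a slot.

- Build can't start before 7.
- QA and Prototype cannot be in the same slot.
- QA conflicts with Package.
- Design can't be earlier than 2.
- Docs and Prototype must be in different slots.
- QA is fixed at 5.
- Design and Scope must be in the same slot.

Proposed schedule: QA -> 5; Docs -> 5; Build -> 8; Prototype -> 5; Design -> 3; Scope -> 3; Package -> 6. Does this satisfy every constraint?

Build can't start before 7 — holds.
QA and Prototype cannot be in the same slot — violated.
Design and Scope must be in the same slot — holds.
Design can't be earlier than 2 — holds.
Docs and Prototype must be in different slots — violated.
QA is fixed at 5 — holds.
QA conflicts with Package — holds.
At most 3 tasks may share a slot — holds.

No. Docs and Prototype must be in different slots is not satisfied.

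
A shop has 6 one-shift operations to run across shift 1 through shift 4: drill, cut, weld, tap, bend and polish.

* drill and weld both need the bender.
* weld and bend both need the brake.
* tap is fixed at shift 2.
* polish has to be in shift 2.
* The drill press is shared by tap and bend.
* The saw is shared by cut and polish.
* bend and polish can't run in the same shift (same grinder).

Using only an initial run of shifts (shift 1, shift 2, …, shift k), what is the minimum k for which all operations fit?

2

tap can't be placed before shift 2, so the schedule must run through at least shift 2.
2 works (last occupied shift: shift 2): for example polish=shift 2, weld=shift 2, tap=shift 2, cut=shift 1, drill=shift 1, bend=shift 1.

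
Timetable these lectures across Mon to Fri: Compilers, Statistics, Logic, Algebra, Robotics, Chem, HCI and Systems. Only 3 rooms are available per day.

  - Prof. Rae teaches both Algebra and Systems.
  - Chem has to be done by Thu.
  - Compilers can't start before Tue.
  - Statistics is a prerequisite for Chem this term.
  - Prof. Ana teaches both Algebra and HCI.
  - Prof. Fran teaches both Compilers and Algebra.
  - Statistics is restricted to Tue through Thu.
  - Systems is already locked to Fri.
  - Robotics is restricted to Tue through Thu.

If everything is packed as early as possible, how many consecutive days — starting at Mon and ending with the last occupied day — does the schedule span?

5 days

The precedence chain requires at least 2 distinct days.
With at most 3 per day and 8 lectures, at least 3 days are needed.
Systems can't be placed before Fri — that is day 5 counting from Mon — so the schedule must run through at least 5 days.
5 works (last occupied day: Fri): for example Systems=Fri, Algebra=Mon, Statistics=Tue, Robotics=Tue, Logic=Mon, HCI=Wed, Compilers=Tue, Chem=Wed.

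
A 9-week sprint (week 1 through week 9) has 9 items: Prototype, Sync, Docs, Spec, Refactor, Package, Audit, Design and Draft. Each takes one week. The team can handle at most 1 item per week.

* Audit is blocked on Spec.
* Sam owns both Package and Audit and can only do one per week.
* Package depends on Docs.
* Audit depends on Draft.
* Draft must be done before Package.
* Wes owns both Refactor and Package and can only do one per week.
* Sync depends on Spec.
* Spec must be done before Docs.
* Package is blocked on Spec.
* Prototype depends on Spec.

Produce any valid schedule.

Design -> week 9; Draft -> week 3; Prototype -> week 6; Audit -> week 5; Refactor -> week 8; Sync -> week 7; Docs -> week 2; Spec -> week 1; Package -> week 4

Checking: Spec(week 1) before Audit(week 5); Spec(week 1) before Sync(week 7); Spec(week 1) before Docs(week 2); Draft(week 3) before Package(week 4); Spec(week 1) before Prototype(week 6); Docs(week 2) before Package(week 4); Draft(week 3) before Audit(week 5); Spec(week 1) before Package(week 4); Refactor(week 8) != Package(week 4); Package(week 4) != Audit(week 5); max 1 per week (cap 1).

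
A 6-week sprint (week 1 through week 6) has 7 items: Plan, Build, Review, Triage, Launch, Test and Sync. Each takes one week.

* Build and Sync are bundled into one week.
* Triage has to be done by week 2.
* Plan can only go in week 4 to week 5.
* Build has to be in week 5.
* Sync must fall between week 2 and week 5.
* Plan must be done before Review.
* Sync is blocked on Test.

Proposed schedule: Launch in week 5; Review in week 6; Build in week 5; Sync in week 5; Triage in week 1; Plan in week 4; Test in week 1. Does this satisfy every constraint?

Yes, all constraints hold

Plan must be done before Review — holds.
Plan can only go in week 4 to week 5 — holds.
Build has to be in week 5 — holds.
Triage has to be done by week 2 — holds.
Sync is blocked on Test — holds.
Sync must fall between week 2 and week 5 — holds.
Build and Sync are bundled into one week — holds.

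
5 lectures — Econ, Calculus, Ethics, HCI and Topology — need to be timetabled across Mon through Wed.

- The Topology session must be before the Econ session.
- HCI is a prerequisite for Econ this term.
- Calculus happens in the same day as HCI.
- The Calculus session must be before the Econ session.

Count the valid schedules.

15

Splitting on Econ: it can be Tue (3), Wed (12). Listing each branch's schedules as (Calculus, Ethics, HCI, Topology):
Econ=Tue: (Mon,Mon,Mon,Mon) (Mon,Tue,Mon,Mon) (Mon,Wed,Mon,Mon) — 3.
Econ=Wed: (Mon,Mon,Mon,Mon) (Mon,Mon,Mon,Tue) (Mon,Tue,Mon,Mon) (Mon,Tue,Mon,Tue) (Mon,Wed,Mon,Mon) (Mon,Wed,Mon,Tue) (Tue,Mon,Tue,Mon) (Tue,Mon,Tue,Tue) (Tue,Tue,Tue,Mon) (Tue,Tue,Tue,Tue) (Tue,Wed,Tue,Mon) (Tue,Wed,Tue,Tue) — 12.
Summing: 3 + 12 = 15.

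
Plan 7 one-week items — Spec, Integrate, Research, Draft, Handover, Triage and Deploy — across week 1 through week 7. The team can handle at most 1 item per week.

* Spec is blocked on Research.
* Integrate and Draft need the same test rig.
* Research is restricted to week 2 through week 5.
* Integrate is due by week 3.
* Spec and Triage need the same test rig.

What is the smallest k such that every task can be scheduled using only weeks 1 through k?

The precedence chain requires at least 2 distinct weeks.
With at most 1 per week and 7 tasks, at least 7 weeks are needed.
Propagating the time windows through the other constraints, Spec can't land before week 3, so the schedule must run through at least week 3.
7 works (last occupied week: week 7): for example Spec in week 3, Handover in week 5, Triage in week 6, Draft in week 4, Research in week 2, Deploy in week 7, Integrate in week 1.

7 weeks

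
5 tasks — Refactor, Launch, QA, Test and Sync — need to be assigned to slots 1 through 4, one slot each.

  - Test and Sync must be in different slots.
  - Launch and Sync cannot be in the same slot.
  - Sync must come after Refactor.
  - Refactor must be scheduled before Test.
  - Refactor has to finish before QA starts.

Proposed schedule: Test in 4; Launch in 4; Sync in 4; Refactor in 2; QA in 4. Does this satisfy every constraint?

Test and Sync must be in different slots — violated.
Refactor must be scheduled before Test — holds.
Refactor has to finish before QA starts — holds.
Launch and Sync cannot be in the same slot — violated.
Sync must come after Refactor — holds.

Invalid. Launch and Sync cannot be in the same slot.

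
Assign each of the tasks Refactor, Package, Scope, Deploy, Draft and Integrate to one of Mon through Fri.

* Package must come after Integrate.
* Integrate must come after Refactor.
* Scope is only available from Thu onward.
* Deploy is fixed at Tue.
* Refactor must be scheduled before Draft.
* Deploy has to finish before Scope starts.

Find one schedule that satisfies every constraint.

Draft in Tue, Integrate in Tue, Deploy in Tue, Package in Wed, Refactor in Mon, Scope in Thu

Checking: Refactor(Mon) before Draft(Tue); Refactor(Mon) before Integrate(Tue); Deploy(Tue) before Scope(Thu); Integrate(Tue) before Package(Wed); Deploy=Tue in [Tue,Tue]; Scope=Thu in [Thu,Fri].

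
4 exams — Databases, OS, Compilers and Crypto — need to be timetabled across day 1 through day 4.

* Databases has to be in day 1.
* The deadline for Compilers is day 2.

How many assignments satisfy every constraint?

32

Splitting on OS: it can be day 1 (8), day 2 (8), day 3 (8), day 4 (8). Listing each branch's schedules as (Databases, Compilers, Crypto) by day number:
OS=day 1: (1,1,1) (1,1,2) (1,1,3) (1,1,4) (1,2,1) (1,2,2) (1,2,3) (1,2,4) — 8.
OS=day 2: (1,1,1) (1,1,2) (1,1,3) (1,1,4) (1,2,1) (1,2,2) (1,2,3) (1,2,4) — 8.
OS=day 3: (1,1,1) (1,1,2) (1,1,3) (1,1,4) (1,2,1) (1,2,2) (1,2,3) (1,2,4) — 8.
OS=day 4: (1,1,1) (1,1,2) (1,1,3) (1,1,4) (1,2,1) (1,2,2) (1,2,3) (1,2,4) — 8.
Summing: 8 + 8 + 8 + 8 = 32.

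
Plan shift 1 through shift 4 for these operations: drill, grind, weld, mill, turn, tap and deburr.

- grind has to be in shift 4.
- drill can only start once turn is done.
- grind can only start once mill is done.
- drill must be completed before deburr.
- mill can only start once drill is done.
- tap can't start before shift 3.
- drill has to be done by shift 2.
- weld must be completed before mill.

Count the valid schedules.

8

Splitting on weld: it can be shift 1 (4), shift 2 (4). Listing each branch's schedules as (drill, grind, mill, turn, tap, deburr) by shift number:
weld=shift 1: (2,4,3,1,3,3) (2,4,3,1,3,4) (2,4,3,1,4,3) (2,4,3,1,4,4) — 4.
weld=shift 2: (2,4,3,1,3,3) (2,4,3,1,3,4) (2,4,3,1,4,3) (2,4,3,1,4,4) — 4.
Summing: 4 + 4 = 8.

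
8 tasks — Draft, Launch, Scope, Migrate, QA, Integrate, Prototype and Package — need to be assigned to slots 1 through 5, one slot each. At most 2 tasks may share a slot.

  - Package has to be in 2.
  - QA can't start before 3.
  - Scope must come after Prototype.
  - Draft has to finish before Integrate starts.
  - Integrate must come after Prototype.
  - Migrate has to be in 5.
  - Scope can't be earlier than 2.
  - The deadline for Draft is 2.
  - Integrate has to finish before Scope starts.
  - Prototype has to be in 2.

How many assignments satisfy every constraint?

19

Splitting on Launch: it can be 1 (7), 3 (5), 4 (5), 5 (2). Listing each branch's schedules as (Draft, Scope, Migrate, QA, Integrate, Prototype, Package):
Launch=1: (1,4,5,3,3,2,2) (1,4,5,4,3,2,2) (1,4,5,5,3,2,2) (1,5,5,3,3,2,2) (1,5,5,3,4,2,2) (1,5,5,4,3,2,2) (1,5,5,4,4,2,2) — 7.
Launch=3: (1,4,5,4,3,2,2) (1,4,5,5,3,2,2) (1,5,5,3,4,2,2) (1,5,5,4,3,2,2) (1,5,5,4,4,2,2) — 5.
Launch=4: (1,4,5,3,3,2,2) (1,4,5,5,3,2,2) (1,5,5,3,3,2,2) (1,5,5,3,4,2,2) (1,5,5,4,3,2,2) — 5.
Launch=5: (1,4,5,3,3,2,2) (1,4,5,4,3,2,2) — 2.
Summing: 7 + 5 + 5 + 2 = 19.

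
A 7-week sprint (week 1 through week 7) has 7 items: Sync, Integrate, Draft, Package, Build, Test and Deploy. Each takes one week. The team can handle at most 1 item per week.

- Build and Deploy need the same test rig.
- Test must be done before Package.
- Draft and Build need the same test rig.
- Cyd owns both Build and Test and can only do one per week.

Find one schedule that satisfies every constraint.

Build -> week 6; Test -> week 1; Integrate -> week 4; Deploy -> week 7; Package -> week 2; Sync -> week 3; Draft -> week 5

Checking: Test(week 1) before Package(week 2); Build(week 6) != Deploy(week 7); Draft(week 5) != Build(week 6); Build(week 6) != Test(week 1); max 1 per week (cap 1).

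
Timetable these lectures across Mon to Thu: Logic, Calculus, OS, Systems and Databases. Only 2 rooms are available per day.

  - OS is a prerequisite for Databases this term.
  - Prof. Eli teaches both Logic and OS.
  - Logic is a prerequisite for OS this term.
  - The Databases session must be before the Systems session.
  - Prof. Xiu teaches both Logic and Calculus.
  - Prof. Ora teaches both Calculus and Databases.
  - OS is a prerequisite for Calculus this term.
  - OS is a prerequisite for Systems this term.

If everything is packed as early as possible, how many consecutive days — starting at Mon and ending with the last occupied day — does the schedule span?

The precedence chain requires at least 4 distinct days.
With at most 2 per day and 5 lectures, at least 3 days are needed.
4 works (last occupied day: Thu): for example OS in Tue; Systems in Thu; Calculus in Thu; Databases in Wed; Logic in Mon.

4 days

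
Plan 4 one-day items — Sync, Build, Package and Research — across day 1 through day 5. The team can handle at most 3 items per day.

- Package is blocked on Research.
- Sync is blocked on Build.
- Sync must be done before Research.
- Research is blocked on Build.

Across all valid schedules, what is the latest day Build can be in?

day 2

Downstream work caps Build at day 2.
Build at day 2 is achievable: Sync in day 3, Build in day 2, Package in day 5, Research in day 4.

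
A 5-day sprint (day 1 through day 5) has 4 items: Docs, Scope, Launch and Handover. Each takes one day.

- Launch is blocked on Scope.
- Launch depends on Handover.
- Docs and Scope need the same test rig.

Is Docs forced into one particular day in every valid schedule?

Docs can be day 1 (e.g. Scope=day 2, Launch=day 3, Handover=day 1, Docs=day 1) or day 2 (e.g. Scope -> day 1; Launch -> day 2; Docs -> day 2; Handover -> day 1).

No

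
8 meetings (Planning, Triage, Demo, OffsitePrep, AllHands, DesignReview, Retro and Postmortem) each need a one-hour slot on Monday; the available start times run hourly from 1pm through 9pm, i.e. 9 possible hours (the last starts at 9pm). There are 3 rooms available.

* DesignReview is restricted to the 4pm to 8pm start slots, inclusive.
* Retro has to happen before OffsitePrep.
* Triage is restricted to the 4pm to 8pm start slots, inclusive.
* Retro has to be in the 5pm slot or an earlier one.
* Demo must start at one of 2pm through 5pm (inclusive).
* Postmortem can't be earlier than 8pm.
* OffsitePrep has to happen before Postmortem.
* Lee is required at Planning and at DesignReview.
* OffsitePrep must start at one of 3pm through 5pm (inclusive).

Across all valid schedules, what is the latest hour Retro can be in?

Retro's own window allows nothing later than 5pm; downstream work caps Retro at 4pm.
Retro at 4pm is achievable: Triage in 4pm; Retro in 4pm; OffsitePrep in 5pm; AllHands in 1pm; Planning in 1pm; Demo in 2pm; DesignReview in 4pm; Postmortem in 8pm.

4pm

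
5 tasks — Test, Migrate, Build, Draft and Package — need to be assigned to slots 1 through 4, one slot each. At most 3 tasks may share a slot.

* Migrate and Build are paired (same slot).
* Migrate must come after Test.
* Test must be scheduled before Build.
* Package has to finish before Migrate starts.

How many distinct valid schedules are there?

56

Splitting on Test: it can be 1 (24), 2 (20), 3 (12). Listing each branch's schedules as (Migrate, Build, Draft, Package):
Test=1: (2,2,1,1) (2,2,2,1) (2,2,3,1) (2,2,4,1) (3,3,1,1) (3,3,1,2) (3,3,2,1) (3,3,2,2) (3,3,3,1) (3,3,3,2) (3,3,4,1) (3,3,4,2) (4,4,1,1) (4,4,1,2) (4,4,1,3) (4,4,2,1) (4,4,2,2) (4,4,2,3) (4,4,3,1) (4,4,3,2) (4,4,3,3) (4,4,4,1) (4,4,4,2) (4,4,4,3) — 24.
Test=2: (3,3,1,1) (3,3,1,2) (3,3,2,1) (3,3,2,2) (3,3,3,1) (3,3,3,2) (3,3,4,1) (3,3,4,2) (4,4,1,1) (4,4,1,2) (4,4,1,3) (4,4,2,1) (4,4,2,2) (4,4,2,3) (4,4,3,1) (4,4,3,2) (4,4,3,3) (4,4,4,1) (4,4,4,2) (4,4,4,3) — 20.
Test=3: (4,4,1,1) (4,4,1,2) (4,4,1,3) (4,4,2,1) (4,4,2,2) (4,4,2,3) (4,4,3,1) (4,4,3,2) (4,4,3,3) (4,4,4,1) (4,4,4,2) (4,4,4,3) — 12.
Summing: 24 + 20 + 12 = 56.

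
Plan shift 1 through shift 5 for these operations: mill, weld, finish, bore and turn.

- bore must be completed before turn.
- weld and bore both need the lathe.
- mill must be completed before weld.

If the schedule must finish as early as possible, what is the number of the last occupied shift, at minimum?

shift 2

The precedence chain requires at least 2 distinct shifts.
2 works (last occupied shift: shift 2): for example bore in shift 1; finish in shift 1; mill in shift 1; weld in shift 2; turn in shift 2.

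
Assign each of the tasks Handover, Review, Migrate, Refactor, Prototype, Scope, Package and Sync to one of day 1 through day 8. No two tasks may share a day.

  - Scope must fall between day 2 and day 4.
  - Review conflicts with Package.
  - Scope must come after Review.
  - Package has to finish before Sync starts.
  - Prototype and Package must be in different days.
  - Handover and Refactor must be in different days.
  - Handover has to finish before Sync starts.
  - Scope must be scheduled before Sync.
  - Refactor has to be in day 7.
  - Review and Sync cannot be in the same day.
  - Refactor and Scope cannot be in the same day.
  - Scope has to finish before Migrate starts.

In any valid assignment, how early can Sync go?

Precedence pushes Sync to at least day 3.
Sync at day 5 is achievable: Package in day 4; Migrate in day 6; Review in day 1; Sync in day 5; Scope in day 2; Refactor in day 7; Handover in day 3; Prototype in day 8.
Nothing earlier works — the conflict and capacity constraints rule out every day before day 5.

day 5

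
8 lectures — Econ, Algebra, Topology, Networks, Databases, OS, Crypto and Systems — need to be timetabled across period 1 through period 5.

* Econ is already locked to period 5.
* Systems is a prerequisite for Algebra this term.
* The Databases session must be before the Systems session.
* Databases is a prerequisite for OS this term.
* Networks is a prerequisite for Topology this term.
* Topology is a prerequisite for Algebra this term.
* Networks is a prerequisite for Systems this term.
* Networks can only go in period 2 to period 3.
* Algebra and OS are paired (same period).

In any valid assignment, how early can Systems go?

Precedence pushes Systems to at least period 3; downstream work caps Systems at period 4.
Systems at period 3 is achievable: Systems=period 3; Topology=period 3; OS=period 4; Econ=period 5; Networks=period 2; Algebra=period 4; Databases=period 1; Crypto=period 1.

period 3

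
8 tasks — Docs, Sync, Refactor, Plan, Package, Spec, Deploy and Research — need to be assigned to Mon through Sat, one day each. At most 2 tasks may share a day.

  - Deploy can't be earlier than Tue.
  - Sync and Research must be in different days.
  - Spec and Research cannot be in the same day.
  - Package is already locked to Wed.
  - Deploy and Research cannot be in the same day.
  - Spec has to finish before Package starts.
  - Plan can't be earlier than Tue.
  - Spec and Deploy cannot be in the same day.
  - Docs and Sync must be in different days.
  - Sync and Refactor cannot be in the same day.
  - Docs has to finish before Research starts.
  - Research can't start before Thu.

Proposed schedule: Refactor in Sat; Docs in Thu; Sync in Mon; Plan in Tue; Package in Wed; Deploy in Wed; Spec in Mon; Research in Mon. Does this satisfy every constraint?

No — it violates: Sync and Research must be in different days

Deploy and Research cannot be in the same day — holds.
Package is already locked to Wed — holds.
Sync and Research must be in different days — violated.
Spec has to finish before Package starts — holds.
At most 2 tasks may share a day — violated.
Spec and Research cannot be in the same day — violated.
Deploy can't be earlier than Tue — holds.
Spec and Deploy cannot be in the same day — holds.
Plan can't be earlier than Tue — holds.
Research can't start before Thu — violated.
Docs and Sync must be in different days — holds.
Docs has to finish before Research starts — violated.
Sync and Refactor cannot be in the same day — holds.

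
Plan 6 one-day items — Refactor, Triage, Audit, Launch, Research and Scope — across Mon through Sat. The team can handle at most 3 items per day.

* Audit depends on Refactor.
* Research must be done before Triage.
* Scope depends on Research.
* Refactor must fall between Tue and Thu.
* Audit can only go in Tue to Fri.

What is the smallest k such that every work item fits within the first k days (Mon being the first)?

3

The precedence chain requires at least 2 distinct days.
With at most 3 per day and 6 work items, at least 2 days are needed.
Propagating the time windows through the other constraints, Audit can't land before Wed — that is day 3 counting from Mon — so the schedule must run through at least 3 days.
3 works (last occupied day: Wed): for example Triage -> Tue, Scope -> Tue, Audit -> Wed, Research -> Mon, Launch -> Mon, Refactor -> Tue.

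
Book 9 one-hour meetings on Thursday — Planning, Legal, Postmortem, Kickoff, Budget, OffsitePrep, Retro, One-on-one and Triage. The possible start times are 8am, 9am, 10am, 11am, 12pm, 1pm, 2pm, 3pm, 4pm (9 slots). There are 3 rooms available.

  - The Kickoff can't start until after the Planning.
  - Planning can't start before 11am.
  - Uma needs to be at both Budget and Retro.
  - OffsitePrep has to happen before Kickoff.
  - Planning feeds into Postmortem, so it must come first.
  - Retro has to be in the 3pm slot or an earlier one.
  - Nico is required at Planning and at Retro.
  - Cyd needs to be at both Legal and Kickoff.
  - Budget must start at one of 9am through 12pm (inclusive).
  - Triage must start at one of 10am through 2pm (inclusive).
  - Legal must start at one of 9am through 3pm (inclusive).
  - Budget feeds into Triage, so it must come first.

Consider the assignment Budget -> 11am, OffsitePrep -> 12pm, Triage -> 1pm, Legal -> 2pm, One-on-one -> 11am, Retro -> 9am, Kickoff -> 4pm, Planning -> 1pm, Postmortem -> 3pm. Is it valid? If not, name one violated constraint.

Valid

OffsitePrep has to happen before Kickoff — holds.
Cyd needs to be at both Legal and Kickoff — holds.
The Kickoff can't start until after the Planning — holds.
Planning feeds into Postmortem, so it must come first — holds.
Budget feeds into Triage, so it must come first — holds.
Triage must start at one of 10am through 2pm (inclusive) — holds.
Planning can't start before 11am — holds.
Nico is required at Planning and at Retro — holds.
There are 3 rooms available — holds.
Uma needs to be at both Budget and Retro — holds.
Budget must start at one of 9am through 12pm (inclusive) — holds.
Retro has to be in the 3pm slot or an earlier one — holds.
Legal must start at one of 9am through 3pm (inclusive) — holds.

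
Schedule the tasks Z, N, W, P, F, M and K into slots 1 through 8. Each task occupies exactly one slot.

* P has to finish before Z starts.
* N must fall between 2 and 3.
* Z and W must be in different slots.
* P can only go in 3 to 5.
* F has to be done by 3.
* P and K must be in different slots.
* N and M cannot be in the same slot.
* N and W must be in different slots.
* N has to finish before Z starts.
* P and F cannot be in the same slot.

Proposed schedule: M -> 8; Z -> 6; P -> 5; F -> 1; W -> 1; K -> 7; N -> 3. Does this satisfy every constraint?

P has to finish before Z starts — holds.
F has to be done by 3 — holds.
P can only go in 3 to 5 — holds.
N must fall between 2 and 3 — holds.
N and M cannot be in the same slot — holds.
Z and W must be in different slots — holds.
P and K must be in different slots — holds.
N has to finish before Z starts — holds.
N and W must be in different slots — holds.
P and F cannot be in the same slot — holds.

Valid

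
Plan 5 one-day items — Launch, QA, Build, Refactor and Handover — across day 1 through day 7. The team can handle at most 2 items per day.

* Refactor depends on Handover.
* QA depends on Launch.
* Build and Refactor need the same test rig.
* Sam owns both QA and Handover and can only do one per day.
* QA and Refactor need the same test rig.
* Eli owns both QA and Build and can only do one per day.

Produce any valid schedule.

Launch in day 1; Refactor in day 3; Build in day 4; Handover in day 1; QA in day 2

Checking: Handover(day 1) before Refactor(day 3); Launch(day 1) before QA(day 2); QA(day 2) != Refactor(day 3); Build(day 4) != Refactor(day 3); QA(day 2) != Handover(day 1); QA(day 2) != Build(day 4); max 2 per day (cap 2).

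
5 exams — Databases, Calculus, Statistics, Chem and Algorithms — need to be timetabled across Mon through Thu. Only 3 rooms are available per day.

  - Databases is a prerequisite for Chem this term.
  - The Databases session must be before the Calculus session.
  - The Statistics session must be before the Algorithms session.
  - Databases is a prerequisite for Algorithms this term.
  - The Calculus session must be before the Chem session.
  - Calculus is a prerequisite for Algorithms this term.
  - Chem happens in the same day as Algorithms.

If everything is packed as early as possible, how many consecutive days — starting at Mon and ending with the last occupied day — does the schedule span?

The precedence chain requires at least 3 distinct days.
With at most 3 per day and 5 exams, at least 2 days are needed.
3 works (last occupied day: Wed): for example Chem in Wed; Algorithms in Wed; Databases in Mon; Statistics in Mon; Calculus in Tue.

3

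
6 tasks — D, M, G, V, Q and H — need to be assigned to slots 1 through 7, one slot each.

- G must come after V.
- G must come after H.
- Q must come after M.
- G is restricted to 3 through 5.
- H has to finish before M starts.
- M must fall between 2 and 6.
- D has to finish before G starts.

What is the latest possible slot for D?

4

Downstream work caps D at 4.
D at 4 is achievable: M=2, G=5, D=4, Q=3, H=1, V=1.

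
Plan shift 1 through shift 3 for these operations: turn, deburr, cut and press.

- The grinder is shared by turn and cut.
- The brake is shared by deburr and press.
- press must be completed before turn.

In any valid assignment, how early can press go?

shift 1

Downstream work caps press at shift 2.
press at shift 1 is achievable: deburr in shift 2; cut in shift 1; press in shift 1; turn in shift 2.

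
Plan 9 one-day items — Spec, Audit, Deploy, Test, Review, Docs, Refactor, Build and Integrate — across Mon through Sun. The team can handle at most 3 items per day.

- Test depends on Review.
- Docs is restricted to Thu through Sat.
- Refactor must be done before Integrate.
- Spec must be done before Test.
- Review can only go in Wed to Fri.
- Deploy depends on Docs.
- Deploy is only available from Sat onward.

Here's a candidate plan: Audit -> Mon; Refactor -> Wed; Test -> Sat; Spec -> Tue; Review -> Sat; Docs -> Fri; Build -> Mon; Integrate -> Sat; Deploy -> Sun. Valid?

No — it violates: Review can only go in Wed to Fri

Review can only go in Wed to Fri — violated.
The team can handle at most 3 items per day — holds.
Refactor must be done before Integrate — holds.
Test depends on Review — violated.
Docs is restricted to Thu through Sat — holds.
Deploy is only available from Sat onward — holds.
Spec must be done before Test — holds.
Deploy depends on Docs — holds.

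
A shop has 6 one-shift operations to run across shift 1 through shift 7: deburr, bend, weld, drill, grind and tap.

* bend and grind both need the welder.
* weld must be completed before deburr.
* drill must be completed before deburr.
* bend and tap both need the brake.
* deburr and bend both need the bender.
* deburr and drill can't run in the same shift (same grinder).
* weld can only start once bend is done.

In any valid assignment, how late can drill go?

shift 6

Downstream work caps drill at shift 6.
drill at shift 6 is achievable: grind -> shift 2; drill -> shift 6; deburr -> shift 7; weld -> shift 2; tap -> shift 2; bend -> shift 1.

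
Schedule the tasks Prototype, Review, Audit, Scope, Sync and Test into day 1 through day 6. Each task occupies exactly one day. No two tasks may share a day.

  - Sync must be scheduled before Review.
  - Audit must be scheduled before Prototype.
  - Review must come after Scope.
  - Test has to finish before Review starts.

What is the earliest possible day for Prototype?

Precedence pushes Prototype to at least day 2.
Prototype at day 2 is achievable: Audit -> day 1, Scope -> day 3, Sync -> day 4, Review -> day 6, Test -> day 5, Prototype -> day 2.

day 2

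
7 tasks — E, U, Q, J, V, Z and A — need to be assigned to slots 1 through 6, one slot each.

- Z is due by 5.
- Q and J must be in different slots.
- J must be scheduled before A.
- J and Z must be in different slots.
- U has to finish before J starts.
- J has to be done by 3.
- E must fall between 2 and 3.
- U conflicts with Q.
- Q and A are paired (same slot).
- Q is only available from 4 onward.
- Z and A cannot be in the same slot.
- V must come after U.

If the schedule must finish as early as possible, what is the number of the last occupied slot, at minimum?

The precedence chain requires at least 3 distinct slots.
Q can't be placed before 4, so the schedule must run through at least slot 4.
4 works (last occupied slot: 4): for example U -> 1; J -> 2; Q -> 4; A -> 4; Z -> 1; V -> 2; E -> 2.

4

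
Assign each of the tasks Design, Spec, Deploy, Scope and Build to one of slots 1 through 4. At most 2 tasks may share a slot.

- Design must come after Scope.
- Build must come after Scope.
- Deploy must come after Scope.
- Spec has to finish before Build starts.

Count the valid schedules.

Splitting on Design: it can be 2 (15), 3 (22), 4 (22). Listing each branch's schedules as (Spec, Deploy, Scope, Build):
Design=2: (1,2,1,3) (1,2,1,4) (1,3,1,2) (1,3,1,3) (1,3,1,4) (1,4,1,2) (1,4,1,3) (1,4,1,4) (2,3,1,3) (2,3,1,4) (2,4,1,3) (2,4,1,4) (3,2,1,4) (3,3,1,4) (3,4,1,4) — 15.
Design=3: (1,2,1,2) (1,2,1,3) (1,2,1,4) (1,3,1,2) (1,3,1,4) (1,3,2,4) (1,4,1,2) (1,4,1,3) (1,4,1,4) (1,4,2,3) (1,4,2,4) (2,2,1,3) (2,2,1,4) (2,3,1,4) (2,3,2,4) (2,4,1,3) (2,4,1,4) (2,4,2,3) (2,4,2,4) (3,2,1,4) (3,4,1,4) (3,4,2,4) — 22.
Design=4: (1,2,1,2) (1,2,1,3) (1,2,1,4) (1,3,1,2) (1,3,1,3) (1,3,1,4) (1,3,2,3) (1,3,2,4) (1,4,1,2) (1,4,1,3) (1,4,2,3) (2,2,1,3) (2,2,1,4) (2,3,1,3) (2,3,1,4) (2,3,2,3) (2,3,2,4) (2,4,1,3) (2,4,2,3) (3,2,1,4) (3,3,1,4) (3,3,2,4) — 22.
Summing: 15 + 22 + 22 = 59.

59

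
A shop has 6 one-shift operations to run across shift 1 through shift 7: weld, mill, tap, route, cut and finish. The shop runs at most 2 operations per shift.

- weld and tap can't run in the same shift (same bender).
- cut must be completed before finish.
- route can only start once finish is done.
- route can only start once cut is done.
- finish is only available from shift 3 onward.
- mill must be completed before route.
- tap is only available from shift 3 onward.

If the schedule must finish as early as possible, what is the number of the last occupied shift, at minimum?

The precedence chain requires at least 3 distinct shifts.
With at most 2 per shift and 6 operations, at least 3 shifts are needed.
Propagating the time windows through the other constraints, route can't land before shift 4, so the schedule must run through at least shift 4.
4 works (last occupied shift: shift 4): for example finish -> shift 3; weld -> shift 2; cut -> shift 1; mill -> shift 1; route -> shift 4; tap -> shift 3.

shift 4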